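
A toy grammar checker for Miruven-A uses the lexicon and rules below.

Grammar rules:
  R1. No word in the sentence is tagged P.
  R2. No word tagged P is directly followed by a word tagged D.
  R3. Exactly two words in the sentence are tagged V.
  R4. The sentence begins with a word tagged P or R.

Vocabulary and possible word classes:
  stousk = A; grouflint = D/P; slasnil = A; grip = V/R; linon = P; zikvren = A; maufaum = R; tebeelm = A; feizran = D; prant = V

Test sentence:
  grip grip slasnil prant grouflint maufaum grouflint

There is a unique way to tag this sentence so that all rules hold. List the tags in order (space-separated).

Candidates per position — 1:grip {V,R}; 2:grip {V,R}; 3:slasnil {A}; 4:prant {V}; 5:grouflint {D,P}; 6:maufaum {R}; 7:grouflint {D,P}.
If word 1 were V, no tagging could satisfy rule 4; so word 1 is R.
If word 2 were R, no tagging could satisfy rule 3; so word 2 is V.
If word 5 were P, no tagging could satisfy rule 1; so word 5 is D.
If word 7 were P, no tagging could satisfy rule 1; so word 7 is D.
That leaves exactly one tagging: R V A V D R D.
Checking: rule 1 holds; rule 2 holds; rule 3 holds; rule 4 holds.

R V A V D R D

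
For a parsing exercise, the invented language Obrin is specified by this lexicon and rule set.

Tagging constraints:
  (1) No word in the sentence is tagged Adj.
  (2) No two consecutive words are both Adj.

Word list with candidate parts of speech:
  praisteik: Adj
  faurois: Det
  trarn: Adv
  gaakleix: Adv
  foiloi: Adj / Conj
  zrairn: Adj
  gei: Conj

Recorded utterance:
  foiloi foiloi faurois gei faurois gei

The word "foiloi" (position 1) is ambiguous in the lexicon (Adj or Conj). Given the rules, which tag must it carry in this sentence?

Conj

Candidates per position — 1:foiloi {Adj,Conj}; 2:foiloi {Adj,Conj}; 3:faurois {Det}; 4:gei {Conj}; 5:faurois {Det}; 6:gei {Conj}.
At position 1, choosing Adj makes rule 1 impossible to satisfy; hence Conj.
At position 2, choosing Adj makes rule 1 impossible to satisfy; hence Conj.
The unique satisfying tagging is: Conj Conj Det Conj Det Conj.
Rule-by-rule: rule 1 ok; rule 2 ok.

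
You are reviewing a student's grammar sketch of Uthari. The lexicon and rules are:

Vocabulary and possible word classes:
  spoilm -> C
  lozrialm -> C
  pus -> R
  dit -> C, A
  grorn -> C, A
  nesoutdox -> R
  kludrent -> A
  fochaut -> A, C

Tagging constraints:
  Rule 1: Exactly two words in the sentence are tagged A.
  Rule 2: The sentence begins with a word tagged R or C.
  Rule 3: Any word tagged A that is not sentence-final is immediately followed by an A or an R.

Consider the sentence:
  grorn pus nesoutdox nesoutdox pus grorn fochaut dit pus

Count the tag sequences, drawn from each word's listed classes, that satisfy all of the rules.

Candidates per position — 1:grorn {C,A}; 2:pus {R}; 3:nesoutdox {R}; 4:nesoutdox {R}; 5:pus {R}; 6:grorn {C,A}; 7:fochaut {A,C}; 8:dit {C,A}; 9:pus {R}.
There are 16 candidate sequences in total.
The sequences that satisfy every rule: C R R R R C A A R.
Count = 1.

1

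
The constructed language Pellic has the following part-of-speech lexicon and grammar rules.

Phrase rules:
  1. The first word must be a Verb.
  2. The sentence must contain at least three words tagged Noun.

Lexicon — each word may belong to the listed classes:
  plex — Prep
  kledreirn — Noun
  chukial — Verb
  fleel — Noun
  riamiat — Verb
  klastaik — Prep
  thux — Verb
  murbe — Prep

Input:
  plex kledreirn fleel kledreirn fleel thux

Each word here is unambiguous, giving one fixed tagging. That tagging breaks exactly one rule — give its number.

Fixed tagging: Prep Noun Noun Noun Noun Verb.
Rule check: R1 fail, R2 pass.
Only rule 1 fails.

1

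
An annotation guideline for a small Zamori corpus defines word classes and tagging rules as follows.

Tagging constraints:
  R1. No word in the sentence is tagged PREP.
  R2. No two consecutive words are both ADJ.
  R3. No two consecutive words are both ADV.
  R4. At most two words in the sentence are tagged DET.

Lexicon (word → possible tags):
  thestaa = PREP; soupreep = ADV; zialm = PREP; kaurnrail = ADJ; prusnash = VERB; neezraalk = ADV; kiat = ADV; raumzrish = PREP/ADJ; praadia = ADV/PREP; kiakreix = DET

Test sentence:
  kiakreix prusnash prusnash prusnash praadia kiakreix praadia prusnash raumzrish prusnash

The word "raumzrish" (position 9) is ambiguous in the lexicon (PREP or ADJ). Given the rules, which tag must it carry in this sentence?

Candidates per position — 1:kiakreix {DET}; 2:prusnash {VERB}; 3:prusnash {VERB}; 4:prusnash {VERB}; 5:praadia {ADV,PREP}; 6:kiakreix {DET}; 7:praadia {ADV,PREP}; 8:prusnash {VERB}; 9:raumzrish {PREP,ADJ}; 10:prusnash {VERB}.
Position 5: PREP is ruled out by rule 1; that leaves ADV.
Position 7: PREP is ruled out by rule 1; that leaves ADV.
Position 9: PREP is ruled out by rule 1; that leaves ADJ.
So the tagging must be: DET VERB VERB VERB ADV DET ADV VERB ADJ VERB.
Rule-by-rule: rule 1 holds; rule 2 holds; rule 3 holds; rule 4 holds.

ADJ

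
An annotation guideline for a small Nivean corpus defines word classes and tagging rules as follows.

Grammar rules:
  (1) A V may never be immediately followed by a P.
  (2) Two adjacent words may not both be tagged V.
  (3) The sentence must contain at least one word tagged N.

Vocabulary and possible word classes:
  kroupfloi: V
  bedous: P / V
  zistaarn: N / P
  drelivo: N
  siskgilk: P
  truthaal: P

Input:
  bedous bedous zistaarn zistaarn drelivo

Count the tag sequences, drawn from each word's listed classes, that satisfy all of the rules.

6

Candidates per position — 1:bedous {P,V}; 2:bedous {P,V}; 3:zistaarn {N,P}; 4:zistaarn {N,P}; 5:drelivo {N}.
There are 16 candidate sequences in total.
Checking each against the rules leaves 6 sequences.
Count = 6.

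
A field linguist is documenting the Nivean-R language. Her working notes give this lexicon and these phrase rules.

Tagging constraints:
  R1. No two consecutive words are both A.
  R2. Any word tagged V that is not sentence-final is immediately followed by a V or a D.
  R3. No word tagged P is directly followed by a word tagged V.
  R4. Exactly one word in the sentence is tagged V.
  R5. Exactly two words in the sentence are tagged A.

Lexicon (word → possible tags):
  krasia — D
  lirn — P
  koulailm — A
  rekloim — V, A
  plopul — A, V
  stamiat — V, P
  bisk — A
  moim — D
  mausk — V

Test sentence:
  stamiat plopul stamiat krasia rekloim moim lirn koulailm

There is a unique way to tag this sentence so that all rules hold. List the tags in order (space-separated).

Candidates per position — 1:stamiat {V,P}; 2:plopul {A,V}; 3:stamiat {V,P}; 4:krasia {D}; 5:rekloim {V,A}; 6:moim {D}; 7:lirn {P}; 8:koulailm {A}.
The remaining ambiguous positions (1, 2, 3, 5) are resolved jointly — only one combination satisfies every rule.
The unique satisfying tagging is: P A P D V D P A.
Rule-by-rule: rule 1 satisfied; rule 2 satisfied; rule 3 satisfied; rule 4 satisfied; rule 5 satisfied.

P A P D V D P A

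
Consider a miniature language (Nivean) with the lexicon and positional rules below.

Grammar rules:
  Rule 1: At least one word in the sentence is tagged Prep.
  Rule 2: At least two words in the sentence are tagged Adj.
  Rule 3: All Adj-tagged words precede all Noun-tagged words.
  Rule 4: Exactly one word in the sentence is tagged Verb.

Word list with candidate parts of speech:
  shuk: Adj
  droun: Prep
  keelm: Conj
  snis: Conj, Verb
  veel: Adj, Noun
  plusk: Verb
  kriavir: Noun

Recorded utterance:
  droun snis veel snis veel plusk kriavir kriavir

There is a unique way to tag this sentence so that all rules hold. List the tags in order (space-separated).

Candidates per position — 1:droun {Prep}; 2:snis {Conj,Verb}; 3:veel {Adj,Noun}; 4:snis {Conj,Verb}; 5:veel {Adj,Noun}; 6:plusk {Verb}; 7:kriavir {Noun}; 8:kriavir {Noun}.
If word 2 were Verb, no tagging could satisfy rule 4; so word 2 is Conj.
If word 3 were Noun, no tagging could satisfy rule 2; so word 3 is Adj.
If word 4 were Verb, no tagging could satisfy rule 4; so word 4 is Conj.
If word 5 were Noun, no tagging could satisfy rule 2; so word 5 is Adj.
That leaves exactly one tagging: Prep Conj Adj Conj Adj Verb Noun Noun.
Verifying each rule — rule 1 ok; rule 2 ok; rule 3 ok; rule 4 ok.

Prep Conj Adj Conj Adj Verb Noun Noun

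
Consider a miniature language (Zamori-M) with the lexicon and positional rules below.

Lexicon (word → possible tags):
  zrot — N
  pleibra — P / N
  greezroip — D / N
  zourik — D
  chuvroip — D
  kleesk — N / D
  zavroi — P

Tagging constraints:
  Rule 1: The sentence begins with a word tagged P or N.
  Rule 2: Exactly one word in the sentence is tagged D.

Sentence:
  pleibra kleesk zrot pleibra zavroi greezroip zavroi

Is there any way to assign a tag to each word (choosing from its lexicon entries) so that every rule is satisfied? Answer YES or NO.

Candidates per position — 1:pleibra {P,N}; 2:kleesk {N,D}; 3:zrot {N}; 4:pleibra {P,N}; 5:zavroi {P}; 6:greezroip {D,N}; 7:zavroi {P}.
One satisfying assignment: P N N P P D P.
Rule-by-rule: rule 1 holds; rule 2 holds.

YES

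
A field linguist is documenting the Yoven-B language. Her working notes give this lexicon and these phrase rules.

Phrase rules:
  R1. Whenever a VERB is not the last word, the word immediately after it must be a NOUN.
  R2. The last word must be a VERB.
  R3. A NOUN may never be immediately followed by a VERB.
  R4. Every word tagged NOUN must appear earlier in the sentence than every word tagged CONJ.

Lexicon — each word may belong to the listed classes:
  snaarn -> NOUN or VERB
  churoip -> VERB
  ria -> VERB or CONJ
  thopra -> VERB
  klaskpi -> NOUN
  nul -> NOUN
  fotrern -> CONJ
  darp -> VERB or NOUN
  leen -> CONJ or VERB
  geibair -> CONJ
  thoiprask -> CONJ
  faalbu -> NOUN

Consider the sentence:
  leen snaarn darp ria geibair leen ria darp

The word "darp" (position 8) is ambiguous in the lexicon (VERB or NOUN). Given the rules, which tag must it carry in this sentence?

Candidates per position — 1:leen {CONJ,VERB}; 2:snaarn {NOUN,VERB}; 3:darp {VERB,NOUN}; 4:ria {VERB,CONJ}; 5:geibair {CONJ}; 6:leen {CONJ,VERB}; 7:ria {VERB,CONJ}; 8:darp {VERB,NOUN}.
Word 3 cannot be VERB — rule 1 would then fail for every completion. It is NOUN.
Word 4 cannot be VERB — rule 1 would then fail for every completion. It is CONJ.
Word 6 cannot be VERB — rule 1 would then fail for every completion. It is CONJ.
Word 8 cannot be NOUN — rule 2 would then fail for every completion. It is VERB.
Word 1 cannot be CONJ — rule 4 would then fail for every completion. It is VERB.
Word 2 cannot be VERB — rule 1 would then fail for every completion. It is NOUN.
Word 7 cannot be VERB — rule 1 would then fail for every completion. It is CONJ.
That leaves exactly one tagging: VERB NOUN NOUN CONJ CONJ CONJ CONJ VERB.
Rule-by-rule: rule 1 holds; rule 2 holds; rule 3 holds; rule 4 holds.

VERB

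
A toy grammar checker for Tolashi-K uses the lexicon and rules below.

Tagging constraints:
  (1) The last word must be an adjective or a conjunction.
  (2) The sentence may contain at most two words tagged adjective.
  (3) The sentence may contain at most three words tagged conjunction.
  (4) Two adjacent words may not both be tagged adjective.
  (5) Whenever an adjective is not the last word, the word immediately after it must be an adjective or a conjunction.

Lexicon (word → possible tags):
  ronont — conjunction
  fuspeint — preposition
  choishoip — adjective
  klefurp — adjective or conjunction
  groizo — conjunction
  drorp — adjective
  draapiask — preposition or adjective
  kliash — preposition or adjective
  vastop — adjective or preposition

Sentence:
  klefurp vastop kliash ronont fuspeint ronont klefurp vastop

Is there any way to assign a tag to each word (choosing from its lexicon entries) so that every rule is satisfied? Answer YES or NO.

Candidates per position — 1:klefurp {adjective,conjunction}; 2:vastop {adjective,preposition}; 3:kliash {preposition,adjective}; 4:ronont {conjunction}; 5:fuspeint {preposition}; 6:ronont {conjunction}; 7:klefurp {adjective,conjunction}; 8:vastop {adjective,preposition}.
Every candidate sequence violates at least one rule; no consistent tagging exists.

NO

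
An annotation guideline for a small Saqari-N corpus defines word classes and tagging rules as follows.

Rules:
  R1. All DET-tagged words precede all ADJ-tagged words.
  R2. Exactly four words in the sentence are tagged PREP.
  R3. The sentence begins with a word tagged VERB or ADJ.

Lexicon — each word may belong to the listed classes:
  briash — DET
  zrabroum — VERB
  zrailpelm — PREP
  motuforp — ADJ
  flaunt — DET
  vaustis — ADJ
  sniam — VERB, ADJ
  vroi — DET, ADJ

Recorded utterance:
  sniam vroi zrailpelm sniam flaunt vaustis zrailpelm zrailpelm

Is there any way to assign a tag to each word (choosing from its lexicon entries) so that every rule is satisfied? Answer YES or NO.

Candidates per position — 1:sniam {VERB,ADJ}; 2:vroi {DET,ADJ}; 3:zrailpelm {PREP}; 4:sniam {VERB,ADJ}; 5:flaunt {DET}; 6:vaustis {ADJ}; 7:zrailpelm {PREP}; 8:zrailpelm {PREP}.
Rule 2 cannot be satisfied by any choice of tags from the lexicon.
So there is no consistent tagging.

NO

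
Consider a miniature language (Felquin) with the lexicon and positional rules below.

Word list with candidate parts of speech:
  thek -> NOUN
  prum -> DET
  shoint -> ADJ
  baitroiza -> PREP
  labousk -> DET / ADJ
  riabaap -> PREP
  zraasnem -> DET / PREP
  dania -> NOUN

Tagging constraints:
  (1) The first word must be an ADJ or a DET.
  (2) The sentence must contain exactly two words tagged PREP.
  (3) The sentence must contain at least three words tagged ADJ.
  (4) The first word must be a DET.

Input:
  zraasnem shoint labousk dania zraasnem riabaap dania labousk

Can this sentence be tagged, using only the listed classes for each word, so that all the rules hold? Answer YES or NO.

YES

Candidates per position — 1:zraasnem {DET,PREP}; 2:shoint {ADJ}; 3:labousk {DET,ADJ}; 4:dania {NOUN}; 5:zraasnem {DET,PREP}; 6:riabaap {PREP}; 7:dania {NOUN}; 8:labousk {DET,ADJ}.
One satisfying assignment: DET ADJ ADJ NOUN PREP PREP NOUN ADJ.
Checking: rule 1 satisfied; rule 2 satisfied; rule 3 satisfied; rule 4 satisfied.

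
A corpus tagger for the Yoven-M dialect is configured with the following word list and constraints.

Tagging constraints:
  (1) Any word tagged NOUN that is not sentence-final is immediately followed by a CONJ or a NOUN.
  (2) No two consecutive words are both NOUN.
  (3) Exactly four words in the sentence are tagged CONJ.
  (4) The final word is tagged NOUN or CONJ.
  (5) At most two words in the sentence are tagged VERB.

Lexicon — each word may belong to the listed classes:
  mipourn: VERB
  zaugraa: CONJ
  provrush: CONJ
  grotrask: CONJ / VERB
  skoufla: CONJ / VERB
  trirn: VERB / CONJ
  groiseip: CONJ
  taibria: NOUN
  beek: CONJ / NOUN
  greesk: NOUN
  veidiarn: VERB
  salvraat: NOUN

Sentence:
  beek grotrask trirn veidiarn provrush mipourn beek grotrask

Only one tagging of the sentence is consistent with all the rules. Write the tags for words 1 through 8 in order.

NOUN CONJ CONJ VERB CONJ VERB NOUN CONJ

Candidates per position — 1:beek {CONJ,NOUN}; 2:grotrask {CONJ,VERB}; 3:trirn {VERB,CONJ}; 4:veidiarn {VERB}; 5:provrush {CONJ}; 6:mipourn {VERB}; 7:beek {CONJ,NOUN}; 8:grotrask {CONJ,VERB}.
Position 2: tagging it VERB would leave rule 5 unsatisfiable, so it must be CONJ.
Position 3: tagging it VERB would leave rule 5 unsatisfiable, so it must be CONJ.
Position 8: tagging it VERB would leave rule 4 unsatisfiable, so it must be CONJ.
Position 1: tagging it CONJ would leave rule 3 unsatisfiable, so it must be NOUN.
Position 7: tagging it CONJ would leave rule 3 unsatisfiable, so it must be NOUN.
That leaves exactly one tagging: NOUN CONJ CONJ VERB CONJ VERB NOUN CONJ.
Verifying each rule — rule 1 satisfied; rule 2 satisfied; rule 3 satisfied; rule 4 satisfied; rule 5 satisfied.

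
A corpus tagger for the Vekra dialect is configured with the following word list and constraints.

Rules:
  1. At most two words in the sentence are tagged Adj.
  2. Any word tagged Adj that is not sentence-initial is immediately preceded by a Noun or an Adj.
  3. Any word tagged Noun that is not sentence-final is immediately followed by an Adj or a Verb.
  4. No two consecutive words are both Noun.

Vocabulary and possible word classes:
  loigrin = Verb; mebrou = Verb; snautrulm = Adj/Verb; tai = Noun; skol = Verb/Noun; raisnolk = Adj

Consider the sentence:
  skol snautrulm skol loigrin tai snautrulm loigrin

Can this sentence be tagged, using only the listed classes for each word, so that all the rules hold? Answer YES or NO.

YES

Candidates per position — 1:skol {Verb,Noun}; 2:snautrulm {Adj,Verb}; 3:skol {Verb,Noun}; 4:loigrin {Verb}; 5:tai {Noun}; 6:snautrulm {Adj,Verb}; 7:loigrin {Verb}.
One satisfying assignment: Noun Adj Noun Verb Noun Verb Verb.
Rule-by-rule: rule 1 satisfied; rule 2 satisfied; rule 3 satisfied; rule 4 satisfied.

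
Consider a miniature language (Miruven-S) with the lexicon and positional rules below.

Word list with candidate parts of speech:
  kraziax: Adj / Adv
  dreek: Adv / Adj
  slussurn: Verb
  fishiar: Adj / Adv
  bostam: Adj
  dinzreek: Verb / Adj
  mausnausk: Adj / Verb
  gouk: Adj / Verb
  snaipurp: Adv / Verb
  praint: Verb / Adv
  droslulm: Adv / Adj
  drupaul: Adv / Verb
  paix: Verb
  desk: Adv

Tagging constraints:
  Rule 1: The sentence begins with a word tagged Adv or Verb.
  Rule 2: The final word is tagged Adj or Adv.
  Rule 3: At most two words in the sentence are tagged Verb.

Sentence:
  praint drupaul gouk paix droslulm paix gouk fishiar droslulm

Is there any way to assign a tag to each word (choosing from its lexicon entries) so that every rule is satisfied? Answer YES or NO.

YES

Candidates per position — 1:praint {Verb,Adv}; 2:drupaul {Adv,Verb}; 3:gouk {Adj,Verb}; 4:paix {Verb}; 5:droslulm {Adv,Adj}; 6:paix {Verb}; 7:gouk {Adj,Verb}; 8:fishiar {Adj,Adv}; 9:droslulm {Adv,Adj}.
One satisfying assignment: Adv Adv Adj Verb Adv Verb Adj Adv Adj.
Verifying each rule — rule 1 holds; rule 2 holds; rule 3 holds.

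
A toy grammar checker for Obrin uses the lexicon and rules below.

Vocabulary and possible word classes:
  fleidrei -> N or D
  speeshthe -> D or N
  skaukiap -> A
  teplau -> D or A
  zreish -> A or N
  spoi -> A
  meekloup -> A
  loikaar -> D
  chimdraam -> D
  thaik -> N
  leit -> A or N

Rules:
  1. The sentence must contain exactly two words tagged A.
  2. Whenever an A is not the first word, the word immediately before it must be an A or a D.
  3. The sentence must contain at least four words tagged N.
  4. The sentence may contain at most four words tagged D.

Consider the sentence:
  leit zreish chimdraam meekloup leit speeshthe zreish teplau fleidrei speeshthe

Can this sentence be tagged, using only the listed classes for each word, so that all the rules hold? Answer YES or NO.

Candidates per position — 1:leit {A,N}; 2:zreish {A,N}; 3:chimdraam {D}; 4:meekloup {A}; 5:leit {A,N}; 6:speeshthe {D,N}; 7:zreish {A,N}; 8:teplau {D,A}; 9:fleidrei {N,D}; 10:speeshthe {D,N}.
One satisfying assignment: N N D A A N N D N N.
Check: rule 1 holds; rule 2 holds; rule 3 holds; rule 4 holds.

YES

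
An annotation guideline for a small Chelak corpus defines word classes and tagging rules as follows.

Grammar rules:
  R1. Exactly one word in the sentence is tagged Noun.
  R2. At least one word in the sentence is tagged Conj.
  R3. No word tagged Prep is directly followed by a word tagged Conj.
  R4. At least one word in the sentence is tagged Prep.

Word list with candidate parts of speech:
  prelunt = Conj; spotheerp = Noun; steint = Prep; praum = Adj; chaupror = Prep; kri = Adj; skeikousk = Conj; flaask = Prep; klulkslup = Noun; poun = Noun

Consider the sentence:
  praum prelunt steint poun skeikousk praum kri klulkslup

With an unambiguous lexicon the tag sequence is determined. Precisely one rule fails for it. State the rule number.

1

Fixed tagging: Adj Conj Prep Noun Conj Adj Adj Noun.
Rule check: R1 fail, R2 pass, R3 pass, R4 pass.
Only rule 1 fails.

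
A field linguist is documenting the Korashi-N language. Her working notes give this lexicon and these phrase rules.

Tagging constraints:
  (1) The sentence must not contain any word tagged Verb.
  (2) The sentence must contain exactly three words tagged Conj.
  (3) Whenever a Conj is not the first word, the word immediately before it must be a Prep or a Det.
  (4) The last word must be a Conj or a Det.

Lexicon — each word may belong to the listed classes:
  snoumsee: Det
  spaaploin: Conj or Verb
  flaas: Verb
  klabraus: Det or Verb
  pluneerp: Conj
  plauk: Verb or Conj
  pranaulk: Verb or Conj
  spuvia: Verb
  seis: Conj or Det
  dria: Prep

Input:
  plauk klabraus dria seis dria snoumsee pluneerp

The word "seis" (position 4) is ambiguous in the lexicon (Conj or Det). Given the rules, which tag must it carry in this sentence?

Candidates per position — 1:plauk {Verb,Conj}; 2:klabraus {Det,Verb}; 3:dria {Prep}; 4:seis {Conj,Det}; 5:dria {Prep}; 6:snoumsee {Det}; 7:pluneerp {Conj}.
At position 1, choosing Verb makes rule 1 impossible to satisfy; hence Conj.
At position 2, choosing Verb makes rule 1 impossible to satisfy; hence Det.
At position 4, choosing Det makes rule 2 impossible to satisfy; hence Conj.
The only consistent sequence is: Conj Det Prep Conj Prep Det Conj.
Checking: rule 1 holds; rule 2 holds; rule 3 holds; rule 4 holds.

Conj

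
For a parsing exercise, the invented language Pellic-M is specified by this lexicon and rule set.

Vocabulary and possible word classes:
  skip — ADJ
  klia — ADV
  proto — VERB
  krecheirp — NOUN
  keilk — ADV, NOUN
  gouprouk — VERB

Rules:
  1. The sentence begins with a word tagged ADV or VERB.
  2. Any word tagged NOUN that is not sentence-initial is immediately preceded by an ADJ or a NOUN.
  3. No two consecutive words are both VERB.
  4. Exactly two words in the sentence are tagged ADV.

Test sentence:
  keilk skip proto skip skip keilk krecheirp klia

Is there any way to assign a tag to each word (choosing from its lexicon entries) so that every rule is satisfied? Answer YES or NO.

Candidates per position — 1:keilk {ADV,NOUN}; 2:skip {ADJ}; 3:proto {VERB}; 4:skip {ADJ}; 5:skip {ADJ}; 6:keilk {ADV,NOUN}; 7:krecheirp {NOUN}; 8:klia {ADV}.
One satisfying assignment: ADV ADJ VERB ADJ ADJ NOUN NOUN ADV.
Check: rule 1 ok; rule 2 ok; rule 3 ok; rule 4 ok.

YES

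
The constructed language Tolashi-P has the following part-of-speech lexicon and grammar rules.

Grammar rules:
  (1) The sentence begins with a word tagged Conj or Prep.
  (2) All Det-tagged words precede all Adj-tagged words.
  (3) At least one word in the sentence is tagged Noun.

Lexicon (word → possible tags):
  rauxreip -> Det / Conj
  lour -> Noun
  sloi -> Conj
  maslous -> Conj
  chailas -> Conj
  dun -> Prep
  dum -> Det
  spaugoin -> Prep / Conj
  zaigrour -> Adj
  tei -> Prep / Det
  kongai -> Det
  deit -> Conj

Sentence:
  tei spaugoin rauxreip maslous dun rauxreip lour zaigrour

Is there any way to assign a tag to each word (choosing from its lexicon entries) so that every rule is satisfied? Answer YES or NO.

Candidates per position — 1:tei {Prep,Det}; 2:spaugoin {Prep,Conj}; 3:rauxreip {Det,Conj}; 4:maslous {Conj}; 5:dun {Prep}; 6:rauxreip {Det,Conj}; 7:lour {Noun}; 8:zaigrour {Adj}.
One satisfying assignment: Prep Prep Det Conj Prep Conj Noun Adj.
Checking: rule 1 ok; rule 2 ok; rule 3 ok.

YES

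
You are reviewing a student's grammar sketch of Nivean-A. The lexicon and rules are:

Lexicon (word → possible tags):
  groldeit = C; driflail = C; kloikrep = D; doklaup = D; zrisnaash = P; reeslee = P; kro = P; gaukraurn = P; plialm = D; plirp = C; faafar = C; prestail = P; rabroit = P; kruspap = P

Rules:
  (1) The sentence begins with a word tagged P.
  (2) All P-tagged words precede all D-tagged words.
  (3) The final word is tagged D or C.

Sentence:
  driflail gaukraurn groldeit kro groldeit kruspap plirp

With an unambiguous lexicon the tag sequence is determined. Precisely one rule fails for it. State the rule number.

Fixed tagging: C P C P C P C.
Applying the rules: R1 ✗, R2 ✓, R3 ✓.
Only rule 1 fails.

1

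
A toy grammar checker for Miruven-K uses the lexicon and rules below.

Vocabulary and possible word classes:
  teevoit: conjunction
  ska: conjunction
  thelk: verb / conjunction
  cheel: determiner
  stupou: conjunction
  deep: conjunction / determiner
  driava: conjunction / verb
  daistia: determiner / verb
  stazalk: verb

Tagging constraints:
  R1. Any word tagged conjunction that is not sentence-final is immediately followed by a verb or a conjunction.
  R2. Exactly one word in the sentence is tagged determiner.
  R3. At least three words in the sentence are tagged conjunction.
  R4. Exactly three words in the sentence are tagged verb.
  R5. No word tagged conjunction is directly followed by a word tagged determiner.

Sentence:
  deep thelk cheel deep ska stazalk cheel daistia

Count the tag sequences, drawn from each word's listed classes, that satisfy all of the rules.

0

Candidates per position — 1:deep {conjunction,determiner}; 2:thelk {verb,conjunction}; 3:cheel {determiner}; 4:deep {conjunction,determiner}; 5:ska {conjunction}; 6:stazalk {verb}; 7:cheel {determiner}; 8:daistia {determiner,verb}.
There are 16 candidate sequences in total.
Rule 2 cannot be satisfied by any choice of tags from the lexicon.
So there is no consistent tagging.
Count = 0.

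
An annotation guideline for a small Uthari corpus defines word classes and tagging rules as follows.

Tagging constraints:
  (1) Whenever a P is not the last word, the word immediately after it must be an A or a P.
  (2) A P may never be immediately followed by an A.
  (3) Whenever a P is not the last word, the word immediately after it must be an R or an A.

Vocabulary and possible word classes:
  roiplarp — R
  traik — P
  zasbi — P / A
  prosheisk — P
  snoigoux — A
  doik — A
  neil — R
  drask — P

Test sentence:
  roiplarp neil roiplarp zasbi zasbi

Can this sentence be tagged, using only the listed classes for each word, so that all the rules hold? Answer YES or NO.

YES

Candidates per position — 1:roiplarp {R}; 2:neil {R}; 3:roiplarp {R}; 4:zasbi {P,A}; 5:zasbi {P,A}.
One satisfying assignment: R R R A P.
Verifying each rule — rule 1 holds; rule 2 holds; rule 3 holds.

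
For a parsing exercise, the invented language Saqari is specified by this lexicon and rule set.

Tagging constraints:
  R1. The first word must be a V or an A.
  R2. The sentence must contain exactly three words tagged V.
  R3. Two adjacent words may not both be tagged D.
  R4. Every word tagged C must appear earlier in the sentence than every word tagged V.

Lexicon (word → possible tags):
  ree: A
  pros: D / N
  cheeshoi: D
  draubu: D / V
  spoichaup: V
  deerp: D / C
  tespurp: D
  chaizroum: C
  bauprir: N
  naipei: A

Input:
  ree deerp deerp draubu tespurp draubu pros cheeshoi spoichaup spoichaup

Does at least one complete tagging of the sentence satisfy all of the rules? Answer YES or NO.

Candidates per position — 1:ree {A}; 2:deerp {D,C}; 3:deerp {D,C}; 4:draubu {D,V}; 5:tespurp {D}; 6:draubu {D,V}; 7:pros {D,N}; 8:cheeshoi {D}; 9:spoichaup {V}; 10:spoichaup {V}.
Every candidate sequence violates at least one rule; no consistent tagging exists.

NO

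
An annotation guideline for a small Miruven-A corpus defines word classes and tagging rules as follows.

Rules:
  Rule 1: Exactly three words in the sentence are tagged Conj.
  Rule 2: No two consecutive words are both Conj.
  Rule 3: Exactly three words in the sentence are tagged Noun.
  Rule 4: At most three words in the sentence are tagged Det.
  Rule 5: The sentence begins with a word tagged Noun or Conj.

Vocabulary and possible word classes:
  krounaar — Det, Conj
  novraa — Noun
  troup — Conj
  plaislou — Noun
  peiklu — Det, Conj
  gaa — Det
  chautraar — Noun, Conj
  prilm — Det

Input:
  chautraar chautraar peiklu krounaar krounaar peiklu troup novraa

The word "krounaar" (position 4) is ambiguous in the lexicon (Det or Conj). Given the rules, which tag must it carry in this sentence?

Candidates per position — 1:chautraar {Noun,Conj}; 2:chautraar {Noun,Conj}; 3:peiklu {Det,Conj}; 4:krounaar {Det,Conj}; 5:krounaar {Det,Conj}; 6:peiklu {Det,Conj}; 7:troup {Conj}; 8:novraa {Noun}.
Position 1: Conj is ruled out by rule 3; that leaves Noun.
Position 2: Conj is ruled out by rule 3; that leaves Noun.
Position 6: Conj is ruled out by rule 2; that leaves Det.
Position 4: the remaining choice is settled jointly with positions 3, 5 — only Det at position 4 is part of a tagging that satisfies every rule.
That leaves exactly one tagging: Noun Noun Conj Det Conj Det Conj Noun.
Checking: rule 1 ok; rule 2 ok; rule 3 ok; rule 4 ok; rule 5 ok.

Det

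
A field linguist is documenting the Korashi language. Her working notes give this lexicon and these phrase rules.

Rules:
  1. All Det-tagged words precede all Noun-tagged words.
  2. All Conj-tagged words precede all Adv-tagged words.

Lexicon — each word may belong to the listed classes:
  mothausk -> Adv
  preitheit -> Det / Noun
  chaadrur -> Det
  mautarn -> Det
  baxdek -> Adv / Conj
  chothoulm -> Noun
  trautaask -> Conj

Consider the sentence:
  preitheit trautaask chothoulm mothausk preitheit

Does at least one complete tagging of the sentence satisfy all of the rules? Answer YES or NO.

Candidates per position — 1:preitheit {Det,Noun}; 2:trautaask {Conj}; 3:chothoulm {Noun}; 4:mothausk {Adv}; 5:preitheit {Det,Noun}.
One satisfying assignment: Noun Conj Noun Adv Noun.
Check: rule 1 satisfied; rule 2 satisfied.

YES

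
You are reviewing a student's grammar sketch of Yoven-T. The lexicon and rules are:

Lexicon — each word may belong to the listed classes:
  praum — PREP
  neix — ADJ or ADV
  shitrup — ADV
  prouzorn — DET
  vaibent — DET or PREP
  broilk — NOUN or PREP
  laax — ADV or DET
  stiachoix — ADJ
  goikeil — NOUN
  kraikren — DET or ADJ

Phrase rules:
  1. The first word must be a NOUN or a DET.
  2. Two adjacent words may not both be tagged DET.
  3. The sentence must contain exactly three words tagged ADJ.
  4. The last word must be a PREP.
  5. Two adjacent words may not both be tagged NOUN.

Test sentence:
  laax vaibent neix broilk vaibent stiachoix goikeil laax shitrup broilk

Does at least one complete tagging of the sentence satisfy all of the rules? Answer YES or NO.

Candidates per position — 1:laax {ADV,DET}; 2:vaibent {DET,PREP}; 3:neix {ADJ,ADV}; 4:broilk {NOUN,PREP}; 5:vaibent {DET,PREP}; 6:stiachoix {ADJ}; 7:goikeil {NOUN}; 8:laax {ADV,DET}; 9:shitrup {ADV}; 10:broilk {NOUN,PREP}.
Rule 3 cannot be satisfied by any choice of tags from the lexicon.
So there is no consistent tagging.

NO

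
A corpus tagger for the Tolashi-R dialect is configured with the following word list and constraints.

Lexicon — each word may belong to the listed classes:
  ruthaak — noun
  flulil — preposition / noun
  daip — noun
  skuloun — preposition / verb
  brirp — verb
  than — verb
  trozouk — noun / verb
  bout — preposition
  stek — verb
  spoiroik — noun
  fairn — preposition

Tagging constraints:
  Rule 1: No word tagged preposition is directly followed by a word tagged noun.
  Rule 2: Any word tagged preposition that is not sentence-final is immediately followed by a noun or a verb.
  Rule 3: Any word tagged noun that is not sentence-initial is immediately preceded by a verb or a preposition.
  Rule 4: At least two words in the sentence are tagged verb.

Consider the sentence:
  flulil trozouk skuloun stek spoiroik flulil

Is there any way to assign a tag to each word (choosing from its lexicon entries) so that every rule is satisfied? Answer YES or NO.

Candidates per position — 1:flulil {preposition,noun}; 2:trozouk {noun,verb}; 3:skuloun {preposition,verb}; 4:stek {verb}; 5:spoiroik {noun}; 6:flulil {preposition,noun}.
One satisfying assignment: noun verb verb verb noun preposition.
Verifying each rule — rule 1 holds; rule 2 holds; rule 3 holds; rule 4 holds.

YES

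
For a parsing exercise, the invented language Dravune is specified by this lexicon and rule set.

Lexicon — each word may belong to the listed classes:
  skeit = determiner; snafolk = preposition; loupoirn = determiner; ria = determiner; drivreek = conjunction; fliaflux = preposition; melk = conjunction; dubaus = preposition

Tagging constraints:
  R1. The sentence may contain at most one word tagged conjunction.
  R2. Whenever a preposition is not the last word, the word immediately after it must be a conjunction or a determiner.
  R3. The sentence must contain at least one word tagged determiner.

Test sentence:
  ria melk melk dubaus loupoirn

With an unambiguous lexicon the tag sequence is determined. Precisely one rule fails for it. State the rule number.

Fixed tagging: determiner conjunction conjunction preposition determiner.
Checking each rule: R1 ✗, R2 ✓, R3 ✓.
Only rule 1 fails.

1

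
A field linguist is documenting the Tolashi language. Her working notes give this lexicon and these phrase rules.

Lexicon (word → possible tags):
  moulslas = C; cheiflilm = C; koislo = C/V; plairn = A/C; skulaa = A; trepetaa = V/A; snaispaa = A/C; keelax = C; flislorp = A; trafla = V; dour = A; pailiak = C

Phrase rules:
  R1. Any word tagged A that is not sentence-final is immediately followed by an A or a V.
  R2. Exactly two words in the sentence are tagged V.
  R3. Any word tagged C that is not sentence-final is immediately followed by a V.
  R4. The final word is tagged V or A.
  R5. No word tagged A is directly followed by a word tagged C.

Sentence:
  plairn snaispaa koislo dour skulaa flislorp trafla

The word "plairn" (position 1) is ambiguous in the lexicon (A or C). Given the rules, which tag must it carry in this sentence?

A

Candidates per position — 1:plairn {A,C}; 2:snaispaa {A,C}; 3:koislo {C,V}; 4:dour {A}; 5:skulaa {A}; 6:flislorp {A}; 7:trafla {V}.
Word 1 cannot be C — rule 3 would then fail for every completion. It is A.
Word 2 cannot be C — rule 1 would then fail for every completion. It is A.
Word 3 cannot be C — rule 1 would then fail for every completion. It is V.
So the tagging must be: A A V A A A V.
Rule-by-rule: rule 1 holds; rule 2 holds; rule 3 holds; rule 4 holds; rule 5 holds.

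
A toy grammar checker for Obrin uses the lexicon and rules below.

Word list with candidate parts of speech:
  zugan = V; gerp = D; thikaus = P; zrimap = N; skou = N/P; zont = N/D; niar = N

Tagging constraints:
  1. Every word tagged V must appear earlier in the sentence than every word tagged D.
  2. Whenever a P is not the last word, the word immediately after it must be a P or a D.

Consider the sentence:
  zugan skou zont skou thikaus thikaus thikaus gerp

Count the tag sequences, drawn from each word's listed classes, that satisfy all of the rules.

6

Candidates per position — 1:zugan {V}; 2:skou {N,P}; 3:zont {N,D}; 4:skou {N,P}; 5:thikaus {P}; 6:thikaus {P}; 7:thikaus {P}; 8:gerp {D}.
There are 8 candidate sequences in total.
Checking each against the rules leaves 6 sequences.
Count = 6.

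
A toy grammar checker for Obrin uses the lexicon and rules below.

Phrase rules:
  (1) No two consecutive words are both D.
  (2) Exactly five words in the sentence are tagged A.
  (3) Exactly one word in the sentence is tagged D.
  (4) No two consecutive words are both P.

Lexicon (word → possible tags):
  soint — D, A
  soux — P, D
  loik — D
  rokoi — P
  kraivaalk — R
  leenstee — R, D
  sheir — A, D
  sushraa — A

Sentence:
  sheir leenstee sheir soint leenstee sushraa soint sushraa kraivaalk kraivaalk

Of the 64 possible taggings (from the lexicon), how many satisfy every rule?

Candidates per position — 1:sheir {A,D}; 2:leenstee {R,D}; 3:sheir {A,D}; 4:soint {D,A}; 5:leenstee {R,D}; 6:sushraa {A}; 7:soint {D,A}; 8:sushraa {A}; 9:kraivaalk {R}; 10:kraivaalk {R}.
There are 64 candidate sequences in total.
The sequences that satisfy every rule: A R A D R A A A R R; A R A A R A D A R R; A R D A R A A A R R; D R A A R A A A R R.
Count = 4.

4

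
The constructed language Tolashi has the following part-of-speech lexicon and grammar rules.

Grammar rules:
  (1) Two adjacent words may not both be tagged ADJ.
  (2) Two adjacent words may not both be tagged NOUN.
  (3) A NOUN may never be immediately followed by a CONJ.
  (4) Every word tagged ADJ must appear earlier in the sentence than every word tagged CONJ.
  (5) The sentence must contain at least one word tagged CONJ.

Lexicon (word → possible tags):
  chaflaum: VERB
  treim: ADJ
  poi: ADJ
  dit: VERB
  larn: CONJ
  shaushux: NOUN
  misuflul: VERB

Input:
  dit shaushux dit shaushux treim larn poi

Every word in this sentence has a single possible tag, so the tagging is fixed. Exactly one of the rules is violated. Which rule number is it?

4

Fixed tagging: VERB NOUN VERB NOUN ADJ CONJ ADJ.
Checking each rule: R1 pass, R2 pass, R3 pass, R4 fail, R5 pass.
Only rule 4 fails.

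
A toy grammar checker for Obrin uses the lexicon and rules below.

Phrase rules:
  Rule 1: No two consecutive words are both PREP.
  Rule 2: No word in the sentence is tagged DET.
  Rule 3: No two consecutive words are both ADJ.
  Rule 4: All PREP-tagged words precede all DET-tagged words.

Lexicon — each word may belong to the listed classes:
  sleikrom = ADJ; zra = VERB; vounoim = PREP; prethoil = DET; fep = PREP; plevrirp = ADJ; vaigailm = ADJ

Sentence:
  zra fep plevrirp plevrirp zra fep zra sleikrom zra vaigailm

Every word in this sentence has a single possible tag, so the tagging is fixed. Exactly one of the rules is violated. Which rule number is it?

3

Fixed tagging: VERB PREP ADJ ADJ VERB PREP VERB ADJ VERB ADJ.
Checking each rule: R1 pass, R2 pass, R3 fail, R4 pass.
Only rule 3 fails.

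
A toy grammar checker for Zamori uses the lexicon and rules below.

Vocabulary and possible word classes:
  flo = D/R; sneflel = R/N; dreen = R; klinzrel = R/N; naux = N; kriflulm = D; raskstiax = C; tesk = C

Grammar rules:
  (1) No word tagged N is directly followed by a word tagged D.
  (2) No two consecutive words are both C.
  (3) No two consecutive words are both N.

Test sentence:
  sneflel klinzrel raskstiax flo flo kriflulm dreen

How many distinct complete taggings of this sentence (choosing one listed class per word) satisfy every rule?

Candidates per position — 1:sneflel {R,N}; 2:klinzrel {R,N}; 3:raskstiax {C}; 4:flo {D,R}; 5:flo {D,R}; 6:kriflulm {D}; 7:dreen {R}.
There are 16 candidate sequences in total.
Checking each against the rules leaves 12 sequences.
Count = 12.

12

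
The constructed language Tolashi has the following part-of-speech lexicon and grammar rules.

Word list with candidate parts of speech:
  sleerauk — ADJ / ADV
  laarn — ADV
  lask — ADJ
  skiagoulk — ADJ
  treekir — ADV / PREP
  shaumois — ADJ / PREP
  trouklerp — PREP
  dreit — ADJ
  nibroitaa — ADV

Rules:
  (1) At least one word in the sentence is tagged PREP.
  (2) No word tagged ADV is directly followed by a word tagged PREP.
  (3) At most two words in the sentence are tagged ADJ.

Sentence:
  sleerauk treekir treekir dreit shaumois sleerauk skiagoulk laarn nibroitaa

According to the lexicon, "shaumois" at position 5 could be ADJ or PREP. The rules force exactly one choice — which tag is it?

Candidates per position — 1:sleerauk {ADJ,ADV}; 2:treekir {ADV,PREP}; 3:treekir {ADV,PREP}; 4:dreit {ADJ}; 5:shaumois {ADJ,PREP}; 6:sleerauk {ADJ,ADV}; 7:skiagoulk {ADJ}; 8:laarn {ADV}; 9:nibroitaa {ADV}.
Position 1: tagging it ADJ would leave rule 3 unsatisfiable, so it must be ADV.
Position 2: tagging it PREP would leave rule 2 unsatisfiable, so it must be ADV.
Position 3: tagging it PREP would leave rule 2 unsatisfiable, so it must be ADV.
Position 5: tagging it ADJ would leave rule 1 unsatisfiable, so it must be PREP.
Position 6: tagging it ADJ would leave rule 3 unsatisfiable, so it must be ADV.
The only consistent sequence is: ADV ADV ADV ADJ PREP ADV ADJ ADV ADV.
Checking: rule 1 satisfied; rule 2 satisfied; rule 3 satisfied.

PREP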